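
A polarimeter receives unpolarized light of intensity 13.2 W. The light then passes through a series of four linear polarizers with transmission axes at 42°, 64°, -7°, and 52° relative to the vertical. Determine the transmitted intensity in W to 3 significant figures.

Unpolarized light through the first polarizer → I₁ = 13.2 W/2 = 6.6 W, polarized at 42°.
I₂ = I₁ · cos²(22°) = 6.6 · 0.8597 = 5.674 W.
I₃ = I₂ · cos²(71°) = 5.674 · 0.106 = 0.6014 W.
I₄ = I₃ · cos²(59°) = 0.6014 · 0.2653 = 0.1595 W.

I ≈ 0.160 W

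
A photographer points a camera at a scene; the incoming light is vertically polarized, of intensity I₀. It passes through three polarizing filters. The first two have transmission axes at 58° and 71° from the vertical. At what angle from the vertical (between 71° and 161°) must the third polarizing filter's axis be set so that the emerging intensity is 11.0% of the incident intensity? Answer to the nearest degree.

I₁ = I₀ cos²(58° − 0°) = I₀ cos²(58°) = 0.2808 I₀.
I₂ = I₁ cos²(71° − 58°) = 0.2808 I₀ · cos²(13°) = 0.2666 I₀.
Need I₃/I₀ = 0.11, so cos²(θ − 71°) = 0.11 / 0.2666 = 0.4126.
θ − 71° = arccos(√0.4126) = 50.0°, giving θ ≈ 71 + 50.0 = 121.0°.

θ ≈ 121°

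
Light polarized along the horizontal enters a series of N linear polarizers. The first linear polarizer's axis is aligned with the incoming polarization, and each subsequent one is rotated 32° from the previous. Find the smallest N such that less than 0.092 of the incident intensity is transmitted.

First polarizer is aligned with the polarization: full transmission.
Each further stage multiplies by cos²(32°) = 0.7192.
After N polarizers: T = 0.7192^(N−1). Require T < 0.092 ⇒ N−1 > ln(0.092)/ln(0.7192) = 7.24, so N−1 ≥ 8 and N = 9.
Check: N=9 gives T = 0.07157 < 0.092; N=8 gives T = 0.09951.

N = 9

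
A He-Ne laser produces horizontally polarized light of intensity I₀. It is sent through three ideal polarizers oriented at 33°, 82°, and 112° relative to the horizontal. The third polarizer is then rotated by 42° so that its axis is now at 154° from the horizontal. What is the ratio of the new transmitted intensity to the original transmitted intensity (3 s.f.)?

Before rotation:
By Malus's law, I₁ = I₀ cos²(33° − 0°) = I₀ cos²(33°) = 0.7034 I₀.
I₂ = I₁ cos²(82° − 33°) = 0.7034 I₀ · cos²(49°) = 0.3027 I₀.
I₃ = I₂ cos²(112° − 82°) = 0.3027 I₀ · cos²(30°) = 0.2271 I₀.
After rotation:
I₁ = I₀ cos²(33° − 0°) = I₀ cos²(33°) = 0.7034 I₀.
I₂ = I₁ cos²(82° − 33°) = 0.7034 I₀ · cos²(49°) = 0.3027 I₀.
I₃ = I₂ cos²(154° − 82°) = 0.3027 I₀ · cos²(72°) = 0.02891 I₀.
Ratio = 0.02891 / 0.2271 = 0.1273.

I_new/I_old ≈ 0.127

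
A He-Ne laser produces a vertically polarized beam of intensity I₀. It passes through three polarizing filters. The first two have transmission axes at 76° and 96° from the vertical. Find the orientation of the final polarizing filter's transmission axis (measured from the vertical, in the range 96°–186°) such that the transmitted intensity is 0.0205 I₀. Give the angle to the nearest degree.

θ ≈ 147°

By Malus's law, I₁ = I₀ cos²(76° − 0°) = I₀ cos²(76°) = 0.05853 I₀.
I₂ = I₁ cos²(96° − 76°) = 0.05853 I₀ · cos²(20°) = 0.05168 I₀.
Need I₃/I₀ = 0.0205, so cos²(θ − 96°) = 0.0205 / 0.05168 = 0.3967.
θ − 96° = arccos(√0.3967) = 51.0°, giving θ ≈ 96 + 51.0 = 147.0°.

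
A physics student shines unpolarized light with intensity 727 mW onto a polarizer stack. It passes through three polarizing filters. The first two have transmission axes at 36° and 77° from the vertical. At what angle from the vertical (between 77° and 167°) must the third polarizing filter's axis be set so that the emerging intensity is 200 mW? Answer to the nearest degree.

Unpolarized light through the first polarizer → I₁ = ½ I₀, now polarized at 36°.
I₂ = I₁ cos²(77° − 36°) = 0.5 I₀ · cos²(41°) = 0.2848 I₀.
Target fraction: 200 / 727 mW = 0.2751 of I₀.
Need I₃/I₀ = 0.2751, so cos²(θ − 77°) = 0.2751 / 0.2848 = 0.966.
θ − 77° = arccos(√0.966) = 10.6°, giving θ ≈ 77 + 10.6 = 87.6°.

θ ≈ 88°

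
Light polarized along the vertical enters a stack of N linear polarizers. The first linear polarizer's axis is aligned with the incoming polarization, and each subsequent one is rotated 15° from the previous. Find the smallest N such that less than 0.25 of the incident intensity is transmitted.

First polarizer is aligned with the polarization: full transmission.
Each further stage multiplies by cos²(15°) = 0.933.
After N polarizers: T = 0.933^(N−1). Require T < 0.25 ⇒ N−1 > ln(0.25)/ln(0.933) = 19.99, so N−1 ≥ 20 and N = 21.
Check: N=21 gives T = 0.2499 < 0.25; N=20 gives T = 0.2678.

N = 21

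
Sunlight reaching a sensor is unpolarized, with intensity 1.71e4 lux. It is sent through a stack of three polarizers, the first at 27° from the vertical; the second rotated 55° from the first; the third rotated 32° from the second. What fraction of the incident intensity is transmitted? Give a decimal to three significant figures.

Unpolarized light through the first polarizer → I₁ = 1.71e4 lux/2 = 8550 lux, polarized at 27°.
I₂ = I₁ · cos²(55°) = 8550 · 0.329 = 2813 lux.
I₃ = I₂ · cos²(32°) = 2813 · 0.7192 = 2023 lux.
Transmitted fraction = 0.1183.

I/I₀ ≈ 0.118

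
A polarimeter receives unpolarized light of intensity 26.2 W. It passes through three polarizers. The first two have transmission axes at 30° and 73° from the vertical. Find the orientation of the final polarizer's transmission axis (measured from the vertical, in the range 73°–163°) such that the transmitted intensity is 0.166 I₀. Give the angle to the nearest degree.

θ ≈ 111°

Unpolarized light through the first polarizer → I₁ = ½ I₀, now polarized at 30°.
I₂ = I₁ cos²(73° − 30°) = 0.5 I₀ · cos²(43°) = 0.2674 I₀.
Need I₃/I₀ = 0.166, so cos²(θ − 73°) = 0.166 / 0.2674 = 0.6207.
θ − 73° = arccos(√0.6207) = 38.0°, giving θ ≈ 73 + 38.0 = 111.0°.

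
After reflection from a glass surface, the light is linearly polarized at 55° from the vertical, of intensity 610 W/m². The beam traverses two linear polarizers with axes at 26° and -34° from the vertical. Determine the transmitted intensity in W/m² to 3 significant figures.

I ≈ 117 W/m²

I₁ = 610 W/m² · cos²(29°) = 466.6 W/m².
I₂ = I₁ · cos²(60°) = 466.6 · 0.25 = 116.7 W/m².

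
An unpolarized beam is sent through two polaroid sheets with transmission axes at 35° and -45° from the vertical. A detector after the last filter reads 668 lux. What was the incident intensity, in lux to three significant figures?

Unpolarized light through the first polarizer → I₁ = ½ I₀, now polarized at 35°.
I₂ = I₁ cos²(-45° − 35°) = 0.5 I₀ · cos²(80°) = 0.01508 I₀.
So 668 lux = 0.01508 I₀, giving I₀ = 668/0.01508 = 4.431e+04 lux.

I₀ ≈ 4.43e4 lux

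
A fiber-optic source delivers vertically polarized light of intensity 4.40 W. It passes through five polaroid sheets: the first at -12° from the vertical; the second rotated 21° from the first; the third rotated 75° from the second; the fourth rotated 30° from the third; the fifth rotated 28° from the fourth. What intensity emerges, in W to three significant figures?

By Malus's law, I₁ = 4.40 W · cos²(12°) = 4.21 W.
I₂ = I₁ · cos²(21°) = 4.21 · 0.8716 = 3.669 W.
I₃ = I₂ · cos²(75°) = 3.669 · 0.06699 = 0.2458 W.
I₄ = I₃ · cos²(30°) = 0.2458 · 0.75 = 0.1843 W.
I₅ = I₄ · cos²(28°) = 0.1843 · 0.7796 = 0.1437 W.

I ≈ 0.144 W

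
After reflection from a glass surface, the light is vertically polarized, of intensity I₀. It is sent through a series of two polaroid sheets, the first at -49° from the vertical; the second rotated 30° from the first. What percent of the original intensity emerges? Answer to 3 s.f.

I₁ = I₀ cos²(-49° − 0°) = I₀ cos²(49°) = 0.4304 I₀.
I₂ = I₁ cos²(30°) = 0.4304 · 0.75 I₀ = 0.3228 I₀.
That is 32.28% of the incident intensity.

≈ 32.3%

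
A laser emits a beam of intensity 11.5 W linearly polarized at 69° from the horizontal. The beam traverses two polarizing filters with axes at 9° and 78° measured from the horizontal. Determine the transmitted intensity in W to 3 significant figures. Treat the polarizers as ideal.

I ≈ 0.369 W

I₁ = 11.5 W · cos²(60°) = 2.875 W.
I₂ = I₁ · cos²(69°) = 2.875 · 0.1284 = 0.3692 W.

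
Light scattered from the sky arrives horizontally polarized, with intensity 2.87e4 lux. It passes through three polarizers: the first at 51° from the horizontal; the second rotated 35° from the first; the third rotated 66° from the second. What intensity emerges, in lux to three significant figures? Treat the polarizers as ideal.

I ≈ 1260 lux

By Malus's law, I₁ = 2.87e4 lux · cos²(51°) = 1.137e+04 lux.
I₂ = I₁ · cos²(35°) = 1.137e+04 · 0.671 = 7627 lux.
I₃ = I₂ · cos²(66°) = 7627 · 0.1654 = 1262 lux.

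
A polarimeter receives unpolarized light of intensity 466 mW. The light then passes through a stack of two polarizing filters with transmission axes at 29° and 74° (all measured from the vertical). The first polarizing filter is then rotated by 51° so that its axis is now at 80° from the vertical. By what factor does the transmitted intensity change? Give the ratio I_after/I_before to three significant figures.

I_new/I_old ≈ 1.98

Before rotation:
Unpolarized light through the first polarizer → I₁ = ½ I₀, now polarized at 29°.
I₂ = I₁ cos²(74° − 29°) = 0.5 I₀ · cos²(45°) = 0.25 I₀.
After rotation:
Unpolarized light through the first polarizer → I₁ = ½ I₀, now polarized at 80°.
I₂ = I₁ cos²(74° − 80°) = 0.5 I₀ · cos²(6°) = 0.4945 I₀.
Ratio = 0.4945 / 0.25 = 1.978.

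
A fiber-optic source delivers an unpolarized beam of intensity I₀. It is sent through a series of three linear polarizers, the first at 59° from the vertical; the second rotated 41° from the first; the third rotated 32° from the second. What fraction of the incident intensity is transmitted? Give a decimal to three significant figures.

≈ 0.205 I₀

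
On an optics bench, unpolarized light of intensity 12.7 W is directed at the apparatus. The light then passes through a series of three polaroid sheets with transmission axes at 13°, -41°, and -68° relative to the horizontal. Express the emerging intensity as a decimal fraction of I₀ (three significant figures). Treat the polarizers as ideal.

Unpolarized light through the first polarizer → I₁ = 12.7 W/2 = 6.35 W, polarized at 13°.
I₂ = I₁ · cos²(54°) = 6.35 · 0.3455 = 2.194 W.
I₃ = I₂ · cos²(27°) = 2.194 · 0.7939 = 1.742 W.
Transmitted fraction = 0.1371.

I/I₀ ≈ 0.137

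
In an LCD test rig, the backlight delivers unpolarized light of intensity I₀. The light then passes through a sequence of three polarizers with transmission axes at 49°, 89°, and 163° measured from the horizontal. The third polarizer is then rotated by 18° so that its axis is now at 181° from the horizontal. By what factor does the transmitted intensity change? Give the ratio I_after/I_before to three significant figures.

Before rotation:
Unpolarized light through the first polarizer → I₁ = ½ I₀, now polarized at 49°.
I₂ = I₁ cos²(89° − 49°) = 0.5 I₀ · cos²(40°) = 0.2934 I₀.
I₃ = I₂ cos²(163° − 89°) = 0.2934 I₀ · cos²(74°) = 0.02229 I₀.
After rotation:
Unpolarized light through the first polarizer → I₁ = ½ I₀, now polarized at 49°.
I₂ = I₁ cos²(89° − 49°) = 0.5 I₀ · cos²(40°) = 0.2934 I₀.
Angle between axes 2 and 3: 88°. I₃ = 0.2934 I₀ · cos²(88°) = 0.0003574 I₀.
Ratio = 0.0003574 / 0.02229 = 0.01603.

I_new/I_old ≈ 0.0160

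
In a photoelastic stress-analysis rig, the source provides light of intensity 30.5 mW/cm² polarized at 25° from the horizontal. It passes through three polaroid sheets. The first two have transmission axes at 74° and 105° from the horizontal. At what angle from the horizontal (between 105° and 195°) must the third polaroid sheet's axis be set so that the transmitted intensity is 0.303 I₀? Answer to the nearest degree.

θ ≈ 117°

I₁ = I₀ cos²(74° − 25°) = I₀ cos²(49°) = 0.4304 I₀.
I₂ = I₁ cos²(105° − 74°) = 0.4304 I₀ · cos²(31°) = 0.3162 I₀.
Need I₃/I₀ = 0.303, so cos²(θ − 105°) = 0.303 / 0.3162 = 0.9581.
θ − 105° = arccos(√0.9581) = 11.8°, giving θ ≈ 105 + 11.8 = 116.8°.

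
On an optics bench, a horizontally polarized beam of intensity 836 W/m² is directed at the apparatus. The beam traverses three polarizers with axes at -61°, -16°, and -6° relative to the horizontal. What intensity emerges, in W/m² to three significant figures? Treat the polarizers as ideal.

I ≈ 95.3 W/m²

By Malus's law, I₁ = 836 W/m² · cos²(61°) = 196.5 W/m².
I₂ = I₁ · cos²(45°) = 196.5 · 0.5 = 98.25 W/m².
I₃ = I₂ · cos²(10°) = 98.25 · 0.9698 = 95.28 W/m².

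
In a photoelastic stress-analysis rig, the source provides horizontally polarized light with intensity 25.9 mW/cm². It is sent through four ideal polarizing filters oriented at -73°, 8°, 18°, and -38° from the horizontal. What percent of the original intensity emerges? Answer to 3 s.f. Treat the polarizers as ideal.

≈ 0.0634%

I₁ = 25.9 mW/cm² · cos²(73°) = 2.214 mW/cm².
I₂ = I₁ · cos²(81°) = 2.214 · 0.02447 = 0.05418 mW/cm².
I₃ = I₂ · cos²(10°) = 0.05418 · 0.9698 = 0.05255 mW/cm².
I₄ = I₃ · cos²(56°) = 0.05255 · 0.3127 = 0.01643 mW/cm².
That is 0.06344% of the incident intensity.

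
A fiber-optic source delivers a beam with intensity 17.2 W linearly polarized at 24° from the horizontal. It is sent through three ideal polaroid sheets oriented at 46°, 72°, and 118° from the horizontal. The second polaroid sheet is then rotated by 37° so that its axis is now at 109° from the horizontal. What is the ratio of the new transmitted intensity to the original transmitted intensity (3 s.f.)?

I_new/I_old ≈ 0.516

Before rotation:
I₁ = I₀ cos²(46° − 24°) = I₀ cos²(22°) = 0.8597 I₀.
I₂ = I₁ cos²(72° − 46°) = 0.8597 I₀ · cos²(26°) = 0.6945 I₀.
I₃ = I₂ cos²(118° − 72°) = 0.6945 I₀ · cos²(46°) = 0.3351 I₀.
After rotation:
I₁ = I₀ cos²(46° − 24°) = I₀ cos²(22°) = 0.8597 I₀.
I₂ = I₁ cos²(109° − 46°) = 0.8597 I₀ · cos²(63°) = 0.1772 I₀.
I₃ = I₂ cos²(118° − 109°) = 0.1772 I₀ · cos²(9°) = 0.1728 I₀.
Ratio = 0.1728 / 0.3351 = 0.5158.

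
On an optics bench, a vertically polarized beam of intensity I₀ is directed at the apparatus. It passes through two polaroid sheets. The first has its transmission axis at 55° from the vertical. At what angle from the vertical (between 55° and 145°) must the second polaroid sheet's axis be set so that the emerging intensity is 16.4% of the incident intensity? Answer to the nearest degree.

θ ≈ 100°

I₁ = I₀ cos²(55° − 0°) = I₀ cos²(55°) = 0.329 I₀.
Need I₂/I₀ = 0.164, so cos²(θ − 55°) = 0.164 / 0.329 = 0.4985.
θ − 55° = arccos(√0.4985) = 45.1°, giving θ ≈ 55 + 45.1 = 100.1°.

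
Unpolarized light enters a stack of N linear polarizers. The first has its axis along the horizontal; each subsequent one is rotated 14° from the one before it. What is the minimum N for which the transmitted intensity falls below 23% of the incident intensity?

N = 14

First polarizer halves the unpolarized light: factor 1/2.
Each further stage multiplies by cos²(14°) = 0.9415.
After N polarizers: T = 0.5·0.9415^(N−1). Require T < 0.23 ⇒ N−1 > ln(0.23/0.5)/ln(0.9415) = 12.88, so N−1 ≥ 13 and N = 14.
Check: N=14 gives T = 0.2283 < 0.23; N=13 gives T = 0.2425.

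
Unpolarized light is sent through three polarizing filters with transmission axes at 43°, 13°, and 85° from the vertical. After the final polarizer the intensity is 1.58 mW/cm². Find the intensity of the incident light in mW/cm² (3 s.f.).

I₀ ≈ 44.1 mW/cm²

Unpolarized light through the first polarizer → I₁ = ½ I₀, now polarized at 43°.
I₂ = I₁ cos²(13° − 43°) = 0.5 I₀ · cos²(30°) = 0.375 I₀.
I₃ = I₂ cos²(85° − 13°) = 0.375 I₀ · cos²(72°) = 0.03581 I₀.
So 1.58 mW/cm² = 0.03581 I₀, giving I₀ = 1.58/0.03581 = 44.12 mW/cm².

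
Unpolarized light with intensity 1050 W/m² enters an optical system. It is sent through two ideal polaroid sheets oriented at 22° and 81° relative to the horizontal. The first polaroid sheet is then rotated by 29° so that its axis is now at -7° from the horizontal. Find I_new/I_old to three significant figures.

I_new/I_old ≈ 0.00459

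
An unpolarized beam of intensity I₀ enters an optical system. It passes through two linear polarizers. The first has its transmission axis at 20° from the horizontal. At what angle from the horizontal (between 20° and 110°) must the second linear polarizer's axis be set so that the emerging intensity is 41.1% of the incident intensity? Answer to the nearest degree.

θ ≈ 45°

Unpolarized light through the first polarizer → I₁ = ½ I₀, now polarized at 20°.
Need I₂/I₀ = 0.411, so cos²(θ − 20°) = 0.411 / 0.5 = 0.822.
θ − 20° = arccos(√0.822) = 25.0°, giving θ ≈ 20 + 25.0 = 45.0°.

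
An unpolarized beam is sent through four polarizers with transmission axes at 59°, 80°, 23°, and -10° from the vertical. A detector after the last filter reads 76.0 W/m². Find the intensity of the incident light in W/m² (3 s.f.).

I₀ ≈ 836 W/m²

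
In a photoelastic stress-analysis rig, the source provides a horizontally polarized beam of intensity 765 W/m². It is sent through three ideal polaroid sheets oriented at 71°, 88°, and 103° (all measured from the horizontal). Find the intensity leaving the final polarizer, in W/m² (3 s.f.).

I ≈ 69.2 W/m²

I₁ = 765 W/m² · cos²(71°) = 81.09 W/m².
I₂ = I₁ · cos²(17°) = 81.09 · 0.9145 = 74.15 W/m².
I₃ = I₂ · cos²(15°) = 74.15 · 0.933 = 69.19 W/m².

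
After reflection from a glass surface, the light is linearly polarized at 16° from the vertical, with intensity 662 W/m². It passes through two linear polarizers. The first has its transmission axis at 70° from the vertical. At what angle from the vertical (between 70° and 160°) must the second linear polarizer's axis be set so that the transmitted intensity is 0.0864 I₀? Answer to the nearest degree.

By Malus's law, I₁ = I₀ cos²(70° − 16°) = I₀ cos²(54°) = 0.3455 I₀.
Need I₂/I₀ = 0.0864, so cos²(θ − 70°) = 0.0864 / 0.3455 = 0.2501.
θ − 70° = arccos(√0.2501) = 60.0°, giving θ ≈ 70 + 60.0 = 130.0°.

θ ≈ 130°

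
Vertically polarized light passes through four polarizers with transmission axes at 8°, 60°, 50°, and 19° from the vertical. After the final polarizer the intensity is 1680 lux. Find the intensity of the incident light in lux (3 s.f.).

I₁ = I₀ cos²(8° − 0°) = I₀ cos²(8°) = 0.9806 I₀.
I₂ = I₁ cos²(60° − 8°) = 0.9806 I₀ · cos²(52°) = 0.3717 I₀.
I₃ = I₂ cos²(50° − 60°) = 0.3717 I₀ · cos²(10°) = 0.3605 I₀.
I₄ = I₃ cos²(19° − 50°) = 0.3605 I₀ · cos²(31°) = 0.2649 I₀.
So 1680 lux = 0.2649 I₀, giving I₀ = 1680/0.2649 = 6343 lux.

I₀ ≈ 6340 lux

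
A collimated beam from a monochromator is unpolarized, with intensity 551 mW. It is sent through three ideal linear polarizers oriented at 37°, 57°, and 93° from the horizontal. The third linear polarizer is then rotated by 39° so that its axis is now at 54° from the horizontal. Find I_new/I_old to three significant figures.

I_new/I_old ≈ 1.52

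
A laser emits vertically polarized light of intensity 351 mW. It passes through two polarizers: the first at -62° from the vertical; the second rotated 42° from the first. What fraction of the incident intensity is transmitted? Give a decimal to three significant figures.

I₁ = 351 mW · cos²(62°) = 77.36 mW.
I₂ = I₁ · cos²(42°) = 77.36 · 0.5523 = 42.72 mW.
Transmitted fraction = 0.1217.

I/I₀ ≈ 0.122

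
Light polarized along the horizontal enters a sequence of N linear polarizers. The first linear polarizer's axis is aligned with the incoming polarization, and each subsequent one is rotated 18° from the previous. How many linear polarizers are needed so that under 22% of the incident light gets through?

First polarizer is aligned with the polarization: full transmission.
Each further stage multiplies by cos²(18°) = 0.9045.
After N polarizers: T = 0.9045^(N−1). Require T < 0.22 ⇒ N−1 > ln(0.22)/ln(0.9045) = 15.09, so N−1 ≥ 16 and N = 17.
Check: N=17 gives T = 0.2007 < 0.22; N=16 gives T = 0.2219.

N = 17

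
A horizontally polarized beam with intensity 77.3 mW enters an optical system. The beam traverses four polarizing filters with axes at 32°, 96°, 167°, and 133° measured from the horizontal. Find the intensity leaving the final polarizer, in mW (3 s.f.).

I₁ = 77.3 mW · cos²(32°) = 55.59 mW.
I₂ = I₁ · cos²(64°) = 55.59 · 0.1922 = 10.68 mW.
I₃ = I₂ · cos²(71°) = 10.68 · 0.106 = 1.132 mW.
I₄ = I₃ · cos²(34°) = 1.132 · 0.6873 = 0.7783 mW.

I ≈ 0.778 mW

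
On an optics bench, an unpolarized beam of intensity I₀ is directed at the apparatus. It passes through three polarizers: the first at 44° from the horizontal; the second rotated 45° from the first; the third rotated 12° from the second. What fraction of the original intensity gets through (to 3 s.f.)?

≈ 0.239 I₀

Unpolarized light through the first polarizer → I₁ = ½ I₀, now polarized at 44°.
I₂ = I₁ cos²(45°) = 0.5 · 0.5 I₀ = 0.25 I₀.
I₃ = I₂ cos²(12°) = 0.25 · 0.9568 I₀ = 0.2392 I₀.
Transmitted fraction = 0.2392.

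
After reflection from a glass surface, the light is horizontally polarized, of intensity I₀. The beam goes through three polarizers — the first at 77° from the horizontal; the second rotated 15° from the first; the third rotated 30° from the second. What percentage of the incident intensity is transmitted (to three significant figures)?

I₁ = I₀ cos²(77° − 0°) = I₀ cos²(77°) = 0.0506 I₀.
I₂ = I₁ cos²(15°) = 0.0506 · 0.933 I₀ = 0.04721 I₀.
I₃ = I₂ cos²(30°) = 0.04721 · 0.75 I₀ = 0.03541 I₀.
That is 3.541% of the incident intensity.

≈ 3.54%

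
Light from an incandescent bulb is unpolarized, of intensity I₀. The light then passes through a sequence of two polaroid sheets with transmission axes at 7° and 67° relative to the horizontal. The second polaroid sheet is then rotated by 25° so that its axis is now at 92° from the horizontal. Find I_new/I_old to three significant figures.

Before rotation:
Unpolarized light through the first polarizer → I₁ = ½ I₀, now polarized at 7°.
I₂ = I₁ cos²(67° − 7°) = 0.5 I₀ · cos²(60°) = 0.125 I₀.
After rotation:
Unpolarized light through the first polarizer → I₁ = ½ I₀, now polarized at 7°.
I₂ = I₁ cos²(92° − 7°) = 0.5 I₀ · cos²(85°) = 0.003798 I₀.
Ratio = 0.003798 / 0.125 = 0.03038.

I_new/I_old ≈ 0.0304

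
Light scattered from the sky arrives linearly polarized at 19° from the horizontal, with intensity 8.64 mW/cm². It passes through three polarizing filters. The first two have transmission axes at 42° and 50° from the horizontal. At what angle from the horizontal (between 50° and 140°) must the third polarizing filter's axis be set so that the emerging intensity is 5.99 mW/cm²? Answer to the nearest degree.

θ ≈ 74°

I₁ = I₀ cos²(42° − 19°) = I₀ cos²(23°) = 0.8473 I₀.
I₂ = I₁ cos²(50° − 42°) = 0.8473 I₀ · cos²(8°) = 0.8309 I₀.
Target fraction: 5.99 / 8.64 mW/cm² = 0.6933 of I₀.
Need I₃/I₀ = 0.6933, so cos²(θ − 50°) = 0.6933 / 0.8309 = 0.8344.
θ − 50° = arccos(√0.8344) = 24.0°, giving θ ≈ 50 + 24.0 = 74.0°.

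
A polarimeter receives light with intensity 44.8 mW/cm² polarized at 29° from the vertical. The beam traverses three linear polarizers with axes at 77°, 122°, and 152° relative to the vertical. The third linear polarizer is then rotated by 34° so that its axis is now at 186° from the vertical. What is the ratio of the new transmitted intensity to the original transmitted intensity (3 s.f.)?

I_new/I_old ≈ 0.256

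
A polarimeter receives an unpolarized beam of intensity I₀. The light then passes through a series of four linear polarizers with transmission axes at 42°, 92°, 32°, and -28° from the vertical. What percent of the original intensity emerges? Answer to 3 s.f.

Unpolarized light through the first polarizer → I₁ = ½ I₀, now polarized at 42°.
I₂ = I₁ cos²(92° − 42°) = 0.5 I₀ · cos²(50°) = 0.2066 I₀.
I₃ = I₂ cos²(32° − 92°) = 0.2066 I₀ · cos²(60°) = 0.05165 I₀.
I₄ = I₃ cos²(-28° − 32°) = 0.05165 I₀ · cos²(60°) = 0.01291 I₀.
That is 1.291% of the incident intensity.

≈ 1.29%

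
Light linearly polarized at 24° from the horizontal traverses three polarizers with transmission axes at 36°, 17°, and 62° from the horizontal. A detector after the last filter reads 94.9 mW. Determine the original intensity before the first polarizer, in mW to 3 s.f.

By Malus's law, I₁ = I₀ cos²(36° − 24°) = I₀ cos²(12°) = 0.9568 I₀.
I₂ = I₁ cos²(17° − 36°) = 0.9568 I₀ · cos²(19°) = 0.8554 I₀.
I₃ = I₂ cos²(62° − 17°) = 0.8554 I₀ · cos²(45°) = 0.4277 I₀.
So 94.9 mW = 0.4277 I₀, giving I₀ = 94.9/0.4277 = 221.9 mW.

I₀ ≈ 222 mW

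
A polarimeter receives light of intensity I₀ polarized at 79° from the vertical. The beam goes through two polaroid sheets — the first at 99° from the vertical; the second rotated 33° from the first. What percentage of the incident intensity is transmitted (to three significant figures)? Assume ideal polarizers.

≈ 62.1%

I₁ = I₀ cos²(99° − 79°) = I₀ cos²(20°) = 0.883 I₀.
I₂ = I₁ cos²(33°) = 0.883 · 0.7034 I₀ = 0.6211 I₀.
That is 62.11% of the incident intensity.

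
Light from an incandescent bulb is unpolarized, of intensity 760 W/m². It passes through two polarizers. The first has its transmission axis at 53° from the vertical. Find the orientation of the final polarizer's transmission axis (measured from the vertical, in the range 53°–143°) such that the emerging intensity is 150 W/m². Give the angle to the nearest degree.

θ ≈ 104°

Unpolarized light through the first polarizer → I₁ = ½ I₀, now polarized at 53°.
Target fraction: 150 / 760 W/m² = 0.1974 of I₀.
Need I₂/I₀ = 0.1974, so cos²(θ − 53°) = 0.1974 / 0.5 = 0.3947.
θ − 53° = arccos(√0.3947) = 51.1°, giving θ ≈ 53 + 51.1 = 104.1°.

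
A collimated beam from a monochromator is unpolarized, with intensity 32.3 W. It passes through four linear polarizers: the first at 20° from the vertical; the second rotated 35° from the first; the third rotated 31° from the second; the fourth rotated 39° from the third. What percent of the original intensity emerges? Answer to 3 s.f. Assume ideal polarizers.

≈ 14.9%

Unpolarized light through the first polarizer → I₁ = 32.3 W/2 = 16.15 W, polarized at 20°.
I₂ = I₁ · cos²(35°) = 16.15 · 0.671 = 10.84 W.
I₃ = I₂ · cos²(31°) = 10.84 · 0.7347 = 7.962 W.
I₄ = I₃ · cos²(39°) = 7.962 · 0.604 = 4.809 W.
That is 14.89% of the incident intensity.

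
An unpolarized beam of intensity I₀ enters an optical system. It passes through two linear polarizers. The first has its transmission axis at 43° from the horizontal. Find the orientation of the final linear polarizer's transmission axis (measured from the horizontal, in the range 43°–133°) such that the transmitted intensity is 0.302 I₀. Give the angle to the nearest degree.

θ ≈ 82°

Unpolarized light through the first polarizer → I₁ = ½ I₀, now polarized at 43°.
Need I₂/I₀ = 0.302, so cos²(θ − 43°) = 0.302 / 0.5 = 0.604.
θ − 43° = arccos(√0.604) = 39.0°, giving θ ≈ 43 + 39.0 = 82.0°.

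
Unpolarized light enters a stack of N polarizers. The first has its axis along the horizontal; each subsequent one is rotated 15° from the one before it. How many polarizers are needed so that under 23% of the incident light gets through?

First polarizer halves the unpolarized light: factor 1/2.
Each further stage multiplies by cos²(15°) = 0.933.
After N polarizers: T = 0.5·0.933^(N−1). Require T < 0.23 ⇒ N−1 > ln(0.23/0.5)/ln(0.933) = 11.20, so N−1 ≥ 12 and N = 13.
Check: N=13 gives T = 0.2176 < 0.23; N=12 gives T = 0.2332.

N = 13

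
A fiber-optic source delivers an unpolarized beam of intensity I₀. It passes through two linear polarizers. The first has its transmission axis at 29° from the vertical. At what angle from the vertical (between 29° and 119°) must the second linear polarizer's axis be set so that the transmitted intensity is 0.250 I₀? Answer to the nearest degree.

Unpolarized light through the first polarizer → I₁ = ½ I₀, now polarized at 29°.
Need I₂/I₀ = 0.25, so cos²(θ − 29°) = 0.25 / 0.5 = 0.5.
θ − 29° = arccos(√0.5) = 45.0°, giving θ ≈ 29 + 45.0 = 74.0°.

θ ≈ 74°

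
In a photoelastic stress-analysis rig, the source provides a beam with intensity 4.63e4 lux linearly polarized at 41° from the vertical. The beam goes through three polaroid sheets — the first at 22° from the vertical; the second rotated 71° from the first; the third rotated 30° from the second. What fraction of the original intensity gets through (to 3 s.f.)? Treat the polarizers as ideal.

I₁ = 4.63e4 lux · cos²(19°) = 4.139e+04 lux.
I₂ = I₁ · cos²(71°) = 4.139e+04 · 0.106 = 4387 lux.
I₃ = I₂ · cos²(30°) = 4387 · 0.75 = 3291 lux.
Transmitted fraction = 0.07107.

I/I₀ ≈ 0.0711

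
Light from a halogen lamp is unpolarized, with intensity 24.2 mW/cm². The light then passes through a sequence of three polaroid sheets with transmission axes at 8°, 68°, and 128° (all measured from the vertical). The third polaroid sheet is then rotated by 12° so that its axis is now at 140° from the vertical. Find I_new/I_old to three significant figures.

I_new/I_old ≈ 0.382

Before rotation:
Unpolarized light through the first polarizer → I₁ = ½ I₀, now polarized at 8°.
I₂ = I₁ cos²(68° − 8°) = 0.5 I₀ · cos²(60°) = 0.125 I₀.
I₃ = I₂ cos²(128° − 68°) = 0.125 I₀ · cos²(60°) = 0.03125 I₀.
After rotation:
Unpolarized light through the first polarizer → I₁ = ½ I₀, now polarized at 8°.
I₂ = I₁ cos²(68° − 8°) = 0.5 I₀ · cos²(60°) = 0.125 I₀.
I₃ = I₂ cos²(140° − 68°) = 0.125 I₀ · cos²(72°) = 0.01194 I₀.
Ratio = 0.01194 / 0.03125 = 0.382.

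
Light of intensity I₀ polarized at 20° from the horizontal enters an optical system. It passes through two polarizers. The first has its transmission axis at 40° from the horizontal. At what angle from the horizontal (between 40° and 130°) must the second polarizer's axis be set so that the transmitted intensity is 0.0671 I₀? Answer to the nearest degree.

By Malus's law, I₁ = I₀ cos²(40° − 20°) = I₀ cos²(20°) = 0.883 I₀.
Need I₂/I₀ = 0.0671, so cos²(θ − 40°) = 0.0671 / 0.883 = 0.07599.
θ − 40° = arccos(√0.07599) = 74.0°, giving θ ≈ 40 + 74.0 = 114.0°.

θ ≈ 114°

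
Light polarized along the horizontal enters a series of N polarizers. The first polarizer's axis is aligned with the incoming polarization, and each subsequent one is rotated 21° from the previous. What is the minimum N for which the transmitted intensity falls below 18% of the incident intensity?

First polarizer is aligned with the polarization: full transmission.
Each further stage multiplies by cos²(21°) = 0.8716.
After N polarizers: T = 0.8716^(N−1). Require T < 0.18 ⇒ N−1 > ln(0.18)/ln(0.8716) = 12.48, so N−1 ≥ 13 and N = 14.
Check: N=14 gives T = 0.1675 < 0.18; N=13 gives T = 0.1922.

N = 14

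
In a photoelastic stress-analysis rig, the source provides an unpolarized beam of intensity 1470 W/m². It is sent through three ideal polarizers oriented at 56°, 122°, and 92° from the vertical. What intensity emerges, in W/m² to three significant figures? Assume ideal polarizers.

Unpolarized light through the first polarizer → I₁ = 1470 W/m²/2 = 735 W/m², polarized at 56°.
I₂ = I₁ · cos²(66°) = 735 · 0.1654 = 121.6 W/m².
I₃ = I₂ · cos²(30°) = 121.6 · 0.75 = 91.2 W/m².

I ≈ 91.2 W/m²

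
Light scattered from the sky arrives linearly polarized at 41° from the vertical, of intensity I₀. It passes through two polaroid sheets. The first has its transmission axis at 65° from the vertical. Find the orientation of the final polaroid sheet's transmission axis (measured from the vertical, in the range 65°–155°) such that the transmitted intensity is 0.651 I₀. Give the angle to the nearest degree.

By Malus's law, I₁ = I₀ cos²(65° − 41°) = I₀ cos²(24°) = 0.8346 I₀.
Need I₂/I₀ = 0.651, so cos²(θ − 65°) = 0.651 / 0.8346 = 0.78.
θ − 65° = arccos(√0.78) = 28.0°, giving θ ≈ 65 + 28.0 = 93.0°.

θ ≈ 93°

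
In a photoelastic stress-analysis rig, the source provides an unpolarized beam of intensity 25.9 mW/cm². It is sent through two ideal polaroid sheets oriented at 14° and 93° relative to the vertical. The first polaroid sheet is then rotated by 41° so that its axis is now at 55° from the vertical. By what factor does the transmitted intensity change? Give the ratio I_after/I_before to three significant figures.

I_new/I_old ≈ 17.1

Before rotation:
Unpolarized light through the first polarizer → I₁ = ½ I₀, now polarized at 14°.
I₂ = I₁ cos²(93° − 14°) = 0.5 I₀ · cos²(79°) = 0.0182 I₀.
After rotation:
Unpolarized light through the first polarizer → I₁ = ½ I₀, now polarized at 55°.
I₂ = I₁ cos²(93° − 55°) = 0.5 I₀ · cos²(38°) = 0.3105 I₀.
Ratio = 0.3105 / 0.0182 = 17.06.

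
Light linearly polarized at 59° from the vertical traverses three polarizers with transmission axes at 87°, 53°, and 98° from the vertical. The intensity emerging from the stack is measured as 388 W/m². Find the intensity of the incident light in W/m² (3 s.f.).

I₀ ≈ 1450 W/m²

I₁ = I₀ cos²(87° − 59°) = I₀ cos²(28°) = 0.7796 I₀.
I₂ = I₁ cos²(53° − 87°) = 0.7796 I₀ · cos²(34°) = 0.5358 I₀.
I₃ = I₂ cos²(98° − 53°) = 0.5358 I₀ · cos²(45°) = 0.2679 I₀.
So 388 W/m² = 0.2679 I₀, giving I₀ = 388/0.2679 = 1448 W/m².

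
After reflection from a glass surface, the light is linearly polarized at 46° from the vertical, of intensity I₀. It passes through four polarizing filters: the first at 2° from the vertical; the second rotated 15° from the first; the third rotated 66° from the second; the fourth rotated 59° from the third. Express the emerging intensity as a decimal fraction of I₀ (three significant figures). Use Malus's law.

≈ 0.0212 I₀

By Malus's law, I₁ = I₀ cos²(2° − 46°) = I₀ cos²(44°) = 0.5174 I₀.
I₂ = I₁ cos²(15°) = 0.5174 · 0.933 I₀ = 0.4828 I₀.
I₃ = I₂ cos²(66°) = 0.4828 · 0.1654 I₀ = 0.07987 I₀.
I₄ = I₃ cos²(59°) = 0.07987 · 0.2653 I₀ = 0.02119 I₀.
Transmitted fraction = 0.02119.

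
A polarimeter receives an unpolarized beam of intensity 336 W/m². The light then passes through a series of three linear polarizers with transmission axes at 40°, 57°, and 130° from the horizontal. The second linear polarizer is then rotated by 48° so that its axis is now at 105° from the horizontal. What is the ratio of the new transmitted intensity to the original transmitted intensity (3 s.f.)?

Before rotation:
Unpolarized light through the first polarizer → I₁ = ½ I₀, now polarized at 40°.
I₂ = I₁ cos²(57° − 40°) = 0.5 I₀ · cos²(17°) = 0.4573 I₀.
I₃ = I₂ cos²(130° − 57°) = 0.4573 I₀ · cos²(73°) = 0.03909 I₀.
After rotation:
Unpolarized light through the first polarizer → I₁ = ½ I₀, now polarized at 40°.
I₂ = I₁ cos²(105° − 40°) = 0.5 I₀ · cos²(65°) = 0.0893 I₀.
I₃ = I₂ cos²(130° − 105°) = 0.0893 I₀ · cos²(25°) = 0.07335 I₀.
Ratio = 0.07335 / 0.03909 = 1.877.

I_new/I_old ≈ 1.88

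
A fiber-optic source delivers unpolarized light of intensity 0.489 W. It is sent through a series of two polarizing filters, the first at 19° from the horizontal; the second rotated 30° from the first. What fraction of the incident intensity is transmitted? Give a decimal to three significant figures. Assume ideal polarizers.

I/I₀ ≈ 0.375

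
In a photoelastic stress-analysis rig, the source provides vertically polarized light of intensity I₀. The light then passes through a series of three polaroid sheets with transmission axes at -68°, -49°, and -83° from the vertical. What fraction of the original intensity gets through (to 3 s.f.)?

≈ 0.0862 I₀

By Malus's law, I₁ = I₀ cos²(-68° − 0°) = I₀ cos²(68°) = 0.1403 I₀.
I₂ = I₁ cos²(-49° + 68°) = 0.1403 I₀ · cos²(19°) = 0.1255 I₀.
I₃ = I₂ cos²(-83° + 49°) = 0.1255 I₀ · cos²(34°) = 0.08623 I₀.
Transmitted fraction = 0.08623.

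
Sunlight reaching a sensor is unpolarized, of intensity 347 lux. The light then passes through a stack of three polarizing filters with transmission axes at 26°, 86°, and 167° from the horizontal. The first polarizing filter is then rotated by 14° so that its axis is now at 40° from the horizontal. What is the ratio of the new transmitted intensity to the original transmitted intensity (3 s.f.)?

Before rotation:
Unpolarized light through the first polarizer → I₁ = ½ I₀, now polarized at 26°.
I₂ = I₁ cos²(86° − 26°) = 0.5 I₀ · cos²(60°) = 0.125 I₀.
I₃ = I₂ cos²(167° − 86°) = 0.125 I₀ · cos²(81°) = 0.003059 I₀.
After rotation:
Unpolarized light through the first polarizer → I₁ = ½ I₀, now polarized at 40°.
I₂ = I₁ cos²(86° − 40°) = 0.5 I₀ · cos²(46°) = 0.2413 I₀.
I₃ = I₂ cos²(167° − 86°) = 0.2413 I₀ · cos²(81°) = 0.005904 I₀.
Ratio = 0.005904 / 0.003059 = 1.93.

I_new/I_old ≈ 1.93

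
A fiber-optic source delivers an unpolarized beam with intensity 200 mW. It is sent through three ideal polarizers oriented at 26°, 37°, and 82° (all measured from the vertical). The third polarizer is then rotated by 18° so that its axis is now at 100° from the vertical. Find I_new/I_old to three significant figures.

I_new/I_old ≈ 0.412

Before rotation:
Unpolarized light through the first polarizer → I₁ = ½ I₀, now polarized at 26°.
I₂ = I₁ cos²(37° − 26°) = 0.5 I₀ · cos²(11°) = 0.4818 I₀.
I₃ = I₂ cos²(82° − 37°) = 0.4818 I₀ · cos²(45°) = 0.2409 I₀.
After rotation:
Unpolarized light through the first polarizer → I₁ = ½ I₀, now polarized at 26°.
I₂ = I₁ cos²(37° − 26°) = 0.5 I₀ · cos²(11°) = 0.4818 I₀.
I₃ = I₂ cos²(100° − 37°) = 0.4818 I₀ · cos²(63°) = 0.0993 I₀.
Ratio = 0.0993 / 0.2409 = 0.4122.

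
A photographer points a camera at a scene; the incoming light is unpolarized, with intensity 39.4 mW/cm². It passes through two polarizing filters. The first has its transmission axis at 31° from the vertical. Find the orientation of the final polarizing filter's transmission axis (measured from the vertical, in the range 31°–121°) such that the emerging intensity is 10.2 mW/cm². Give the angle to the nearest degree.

θ ≈ 75°

Unpolarized light through the first polarizer → I₁ = ½ I₀, now polarized at 31°.
Target fraction: 10.2 / 39.4 mW/cm² = 0.2589 of I₀.
Need I₂/I₀ = 0.2589, so cos²(θ − 31°) = 0.2589 / 0.5 = 0.5178.
θ − 31° = arccos(√0.5178) = 44.0°, giving θ ≈ 31 + 44.0 = 75.0°.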